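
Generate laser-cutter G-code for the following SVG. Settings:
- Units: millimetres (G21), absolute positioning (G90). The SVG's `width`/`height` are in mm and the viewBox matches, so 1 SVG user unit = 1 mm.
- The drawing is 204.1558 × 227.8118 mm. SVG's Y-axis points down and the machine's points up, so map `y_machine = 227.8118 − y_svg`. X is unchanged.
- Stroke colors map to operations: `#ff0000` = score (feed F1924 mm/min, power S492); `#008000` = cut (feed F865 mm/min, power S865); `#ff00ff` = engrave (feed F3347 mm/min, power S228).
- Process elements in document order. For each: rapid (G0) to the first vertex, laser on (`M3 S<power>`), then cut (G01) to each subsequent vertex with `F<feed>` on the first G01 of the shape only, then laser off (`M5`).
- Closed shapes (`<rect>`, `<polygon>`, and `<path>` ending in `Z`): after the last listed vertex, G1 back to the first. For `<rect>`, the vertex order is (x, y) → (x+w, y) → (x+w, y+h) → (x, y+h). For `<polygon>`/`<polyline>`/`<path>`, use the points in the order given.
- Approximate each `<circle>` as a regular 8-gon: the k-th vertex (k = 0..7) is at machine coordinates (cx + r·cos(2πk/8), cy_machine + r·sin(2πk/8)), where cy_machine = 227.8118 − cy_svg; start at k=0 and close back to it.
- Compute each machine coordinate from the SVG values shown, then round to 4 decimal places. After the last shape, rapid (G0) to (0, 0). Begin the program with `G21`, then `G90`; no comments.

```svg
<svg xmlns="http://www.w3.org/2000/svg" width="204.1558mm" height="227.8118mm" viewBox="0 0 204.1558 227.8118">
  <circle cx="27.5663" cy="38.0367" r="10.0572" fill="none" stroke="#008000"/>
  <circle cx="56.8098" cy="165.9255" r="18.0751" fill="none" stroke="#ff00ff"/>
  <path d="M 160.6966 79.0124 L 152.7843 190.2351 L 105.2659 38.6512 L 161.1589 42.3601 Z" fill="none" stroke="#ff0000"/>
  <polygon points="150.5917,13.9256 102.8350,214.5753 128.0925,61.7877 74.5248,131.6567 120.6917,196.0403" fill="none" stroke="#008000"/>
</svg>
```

viewBox `0 0 204.1558 227.8118` with mm width/height → 1 unit = 1 mm. Flip: y_m = 227.8118 − y_svg.

**Shape 1** — `<circle>` circle, stroke `#008000` → cut (S865, F865). Machine vertices: (37.6235,189.7751) → (34.6778,196.8866) → (27.5663,199.8323) → (20.4548,196.8866) → (17.5091,189.7751) → (20.4548,182.6636) → (27.5663,179.7179) → (34.6778,182.6636) → (37.6235,189.7751). Closed: final G1 returns to the first vertex.

**Shape 2** — `<circle>` circle, stroke `#ff00ff` → engrave (S228, F3347). Machine vertices: (74.8849,61.8863) → (69.5908,74.6673) → (56.8098,79.9614) → (44.0288,74.6673) → (38.7347,61.8863) → (44.0288,49.1053) → (56.8098,43.8112) → (69.5908,49.1053) → (74.8849,61.8863). Closed: final G1 returns to the first vertex.

**Shape 3** — `<path>` closed polygon, stroke `#ff0000` → score (S492, F1924). Machine vertices: (160.6966,148.7994) → (152.7843,37.5767) → (105.2659,189.1606) → (161.1589,185.4517) → (160.6966,148.7994). Closed: final G1 returns to the first vertex.

**Shape 4** — `<polygon>` closed polygon, stroke `#008000` → cut (S865, F865). Machine vertices: (150.5917,213.8862) → (102.8350,13.2365) → (128.0925,166.0241) → (74.5248,96.1551) → (120.6917,31.7715) → (150.5917,213.8862). Closed: final G1 returns to the first vertex.

G21
G90
G0 X37.6235 Y189.7751
M3 S865
G01 X34.6778 Y196.8866 F865
G01 X27.5663 Y199.8323
G01 X20.4548 Y196.8866
G01 X17.5091 Y189.7751
G01 X20.4548 Y182.6636
G01 X27.5663 Y179.7179
G01 X34.6778 Y182.6636
G01 X37.6235 Y189.7751
M5
G0 X74.8849 Y61.8863
M3 S228
G01 X69.5908 Y74.6673 F3347
G01 X56.8098 Y79.9614
G01 X44.0288 Y74.6673
G01 X38.7347 Y61.8863
G01 X44.0288 Y49.1053
G01 X56.8098 Y43.8112
G01 X69.5908 Y49.1053
G01 X74.8849 Y61.8863
M5
G0 X160.6966 Y148.7994
M3 S492
G01 X152.7843 Y37.5767 F1924
G01 X105.2659 Y189.1606
G01 X161.1589 Y185.4517
G01 X160.6966 Y148.7994
M5
G0 X150.5917 Y213.8862
M3 S865
G01 X102.8350 Y13.2365 F865
G01 X128.0925 Y166.0241
G01 X74.5248 Y96.1551
G01 X120.6917 Y31.7715
G01 X150.5917 Y213.8862
M5
G0 X0.0000 Y0.0000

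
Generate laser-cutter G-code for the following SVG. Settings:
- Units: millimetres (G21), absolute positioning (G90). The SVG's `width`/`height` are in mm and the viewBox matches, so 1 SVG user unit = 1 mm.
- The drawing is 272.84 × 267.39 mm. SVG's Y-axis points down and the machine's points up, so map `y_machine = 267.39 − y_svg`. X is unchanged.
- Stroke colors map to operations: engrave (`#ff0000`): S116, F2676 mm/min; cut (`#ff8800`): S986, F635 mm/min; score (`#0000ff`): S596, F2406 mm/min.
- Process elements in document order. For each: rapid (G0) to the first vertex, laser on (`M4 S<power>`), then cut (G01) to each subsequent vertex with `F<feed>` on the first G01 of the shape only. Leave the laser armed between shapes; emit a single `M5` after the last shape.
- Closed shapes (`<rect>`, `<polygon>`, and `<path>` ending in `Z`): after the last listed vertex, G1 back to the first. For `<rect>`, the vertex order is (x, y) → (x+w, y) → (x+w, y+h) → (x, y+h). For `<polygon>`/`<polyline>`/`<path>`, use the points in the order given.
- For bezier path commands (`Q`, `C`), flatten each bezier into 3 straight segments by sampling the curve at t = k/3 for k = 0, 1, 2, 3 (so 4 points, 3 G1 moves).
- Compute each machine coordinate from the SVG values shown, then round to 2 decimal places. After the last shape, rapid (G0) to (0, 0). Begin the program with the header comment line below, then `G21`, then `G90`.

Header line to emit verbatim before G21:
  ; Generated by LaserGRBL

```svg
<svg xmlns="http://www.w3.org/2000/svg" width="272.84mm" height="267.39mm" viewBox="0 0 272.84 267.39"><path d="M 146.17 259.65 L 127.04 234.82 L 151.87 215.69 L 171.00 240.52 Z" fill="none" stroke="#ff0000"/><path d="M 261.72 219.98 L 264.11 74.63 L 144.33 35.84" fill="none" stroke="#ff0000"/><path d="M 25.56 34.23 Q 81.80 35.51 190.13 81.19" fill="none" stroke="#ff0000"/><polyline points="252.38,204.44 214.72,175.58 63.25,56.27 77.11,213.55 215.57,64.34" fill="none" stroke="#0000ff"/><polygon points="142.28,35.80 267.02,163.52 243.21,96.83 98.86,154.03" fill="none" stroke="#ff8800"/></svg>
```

; Generated by LaserGRBL
G21
G90
G0 X146.17 Y7.74
M4 S116
G01 X127.04 Y32.57 F2676
G01 X151.87 Y51.70
G01 X171.00 Y26.87
G01 X146.17 Y7.74
G0 X261.72 Y47.41
M4 S116
G01 X264.11 Y192.76 F2676
G01 X144.33 Y231.55
G0 X25.56 Y233.16
M4 S116
G01 X68.84 Y227.37 F2676
G01 X123.70 Y211.72
G01 X190.13 Y186.20
G0 X252.38 Y62.95
M4 S596
G01 X214.72 Y91.81 F2406
G01 X63.25 Y211.12
G01 X77.11 Y53.84
G01 X215.57 Y203.05
G0 X142.28 Y231.59
M4 S986
G01 X267.02 Y103.87 F635
G01 X243.21 Y170.56
G01 X98.86 Y113.36
G01 X142.28 Y231.59
M5
G0 X0.00 Y0.00

1 u = 1 mm; y_m = 267.39 − y.

[1] `<path>` regular polygon, #ff0000→engrave S116 F2676: (146.17,7.74) → (127.04,32.57) → (151.87,51.70) → (171.00,26.87) → (146.17,7.74) (closed)

[2] `<path>` open polyline, #ff0000→engrave S116 F2676: (261.72,47.41) → (264.11,192.76) → (144.33,231.55)

[3] `<path>` quadratic bezier, #ff0000→engrave S116 F2676: (25.56,233.16) → (68.84,227.37) → (123.70,211.72) → (190.13,186.20)

[4] `<polyline>` open polyline, #0000ff→score S596 F2406: (252.38,62.95) → (214.72,91.81) → (63.25,211.12) → (77.11,53.84) → (215.57,203.05)

[5] `<polygon>` closed polygon, #ff8800→cut S986 F635: (142.28,231.59) → (267.02,103.87) → (243.21,170.56) → (98.86,113.36) → (142.28,231.59) (closed)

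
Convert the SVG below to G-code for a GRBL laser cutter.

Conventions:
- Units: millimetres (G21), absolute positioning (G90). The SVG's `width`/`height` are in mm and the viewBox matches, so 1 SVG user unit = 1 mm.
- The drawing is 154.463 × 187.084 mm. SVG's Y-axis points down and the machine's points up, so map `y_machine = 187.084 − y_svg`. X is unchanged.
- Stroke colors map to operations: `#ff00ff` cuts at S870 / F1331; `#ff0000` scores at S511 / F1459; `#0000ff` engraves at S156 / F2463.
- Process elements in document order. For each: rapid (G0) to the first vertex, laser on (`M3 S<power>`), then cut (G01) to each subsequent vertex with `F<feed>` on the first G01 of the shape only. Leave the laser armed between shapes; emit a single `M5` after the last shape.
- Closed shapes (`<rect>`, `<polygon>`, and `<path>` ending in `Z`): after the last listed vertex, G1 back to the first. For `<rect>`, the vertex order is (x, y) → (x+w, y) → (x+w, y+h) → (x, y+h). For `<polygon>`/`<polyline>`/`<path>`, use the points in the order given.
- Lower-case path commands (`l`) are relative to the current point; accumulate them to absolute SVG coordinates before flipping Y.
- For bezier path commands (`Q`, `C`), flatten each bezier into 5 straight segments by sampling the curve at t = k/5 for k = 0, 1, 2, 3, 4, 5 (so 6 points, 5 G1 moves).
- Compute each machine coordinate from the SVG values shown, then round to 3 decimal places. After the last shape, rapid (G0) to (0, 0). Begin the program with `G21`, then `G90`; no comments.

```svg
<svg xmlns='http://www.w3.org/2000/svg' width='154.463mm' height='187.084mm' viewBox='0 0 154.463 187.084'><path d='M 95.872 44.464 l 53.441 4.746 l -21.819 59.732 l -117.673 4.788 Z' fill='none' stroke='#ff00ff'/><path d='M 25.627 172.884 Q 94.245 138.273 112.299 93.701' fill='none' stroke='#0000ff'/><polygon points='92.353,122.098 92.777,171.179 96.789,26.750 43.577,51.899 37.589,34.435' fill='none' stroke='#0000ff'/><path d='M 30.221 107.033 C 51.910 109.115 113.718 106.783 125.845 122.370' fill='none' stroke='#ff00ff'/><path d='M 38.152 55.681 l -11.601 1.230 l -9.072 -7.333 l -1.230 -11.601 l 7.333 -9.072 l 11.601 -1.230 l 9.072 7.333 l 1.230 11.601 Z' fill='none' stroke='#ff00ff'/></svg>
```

1 u = 1 mm; y_m = 187.084 − y.

[1] `<path>` closed polygon, #ff00ff→cut S870 F1331: (95.872,142.620) → (149.313,137.874) → (127.494,78.142) → (9.821,73.354) → (95.872,142.620) (closed)

[2] `<path>` quadratic bezier, #0000ff→engrave S156 F2463: (25.627,14.200) → (51.052,28.443) → (72.431,43.483) → (89.766,59.319) → (103.055,75.953) → (112.299,93.383)

[3] `<polygon>` closed polygon, #0000ff→engrave S156 F2463: (92.353,64.986) → (92.777,15.905) → (96.789,160.334) → (43.577,135.185) → (37.589,152.649) → (92.353,64.986) (closed)

[4] `<path>` cubic bezier, #ff00ff→cut S870 F1331: (30.221,80.051) → (47.330,79.153) → (69.758,78.242) → (93.193,76.247) → (113.325,72.095) → (125.845,64.714)

[5] `<path>` regular polygon, #ff00ff→cut S870 F1331: (38.152,131.403) → (26.551,130.173) → (17.479,137.506) → (16.249,149.107) → (23.582,158.179) → (35.183,159.409) → (44.255,152.076) → (45.485,140.475) → (38.152,131.403) (closed)

G21
G90
G0 X95.872 Y142.620
M3 S870
G01 X149.313 Y137.874 F1331
G01 X127.494 Y78.142
G01 X9.821 Y73.354
G01 X95.872 Y142.620
G0 X25.627 Y14.200
M3 S156
G01 X51.052 Y28.443 F2463
G01 X72.431 Y43.483
G01 X89.766 Y59.319
G01 X103.055 Y75.953
G01 X112.299 Y93.383
G0 X92.353 Y64.986
M3 S156
G01 X92.777 Y15.905 F2463
G01 X96.789 Y160.334
G01 X43.577 Y135.185
G01 X37.589 Y152.649
G01 X92.353 Y64.986
G0 X30.221 Y80.051
M3 S870
G01 X47.330 Y79.153 F1331
G01 X69.758 Y78.242
G01 X93.193 Y76.247
G01 X113.325 Y72.095
G01 X125.845 Y64.714
G0 X38.152 Y131.403
M3 S870
G01 X26.551 Y130.173 F1331
G01 X17.479 Y137.506
G01 X16.249 Y149.107
G01 X23.582 Y158.179
G01 X35.183 Y159.409
G01 X44.255 Y152.076
G01 X45.485 Y140.475
G01 X38.152 Y131.403
M5
G0 X0.000 Y0.000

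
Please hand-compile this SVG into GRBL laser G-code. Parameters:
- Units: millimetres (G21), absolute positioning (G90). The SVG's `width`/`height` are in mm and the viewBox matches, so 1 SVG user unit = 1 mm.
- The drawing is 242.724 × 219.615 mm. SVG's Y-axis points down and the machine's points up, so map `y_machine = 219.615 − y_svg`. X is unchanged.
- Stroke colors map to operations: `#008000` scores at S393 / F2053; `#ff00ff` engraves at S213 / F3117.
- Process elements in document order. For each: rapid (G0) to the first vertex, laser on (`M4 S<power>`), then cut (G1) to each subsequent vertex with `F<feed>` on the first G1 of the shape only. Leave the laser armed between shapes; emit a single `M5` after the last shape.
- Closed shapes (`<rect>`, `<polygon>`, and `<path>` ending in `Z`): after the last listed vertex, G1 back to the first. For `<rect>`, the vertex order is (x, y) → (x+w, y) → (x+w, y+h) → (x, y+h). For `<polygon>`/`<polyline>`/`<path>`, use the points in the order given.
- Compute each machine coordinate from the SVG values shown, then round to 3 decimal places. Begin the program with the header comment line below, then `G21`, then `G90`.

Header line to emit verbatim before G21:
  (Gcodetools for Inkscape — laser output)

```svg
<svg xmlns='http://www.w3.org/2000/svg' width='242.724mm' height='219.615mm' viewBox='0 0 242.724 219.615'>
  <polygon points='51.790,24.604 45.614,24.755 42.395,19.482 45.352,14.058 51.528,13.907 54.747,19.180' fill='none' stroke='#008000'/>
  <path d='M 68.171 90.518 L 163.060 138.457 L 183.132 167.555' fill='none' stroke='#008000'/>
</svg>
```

(Gcodetools for Inkscape — laser output)
G21
G90
G0 X51.790 Y195.011
M4 S393
G1 X45.614 Y194.860 F2053
G1 X42.395 Y200.133
G1 X45.352 Y205.557
G1 X51.528 Y205.708
G1 X54.747 Y200.435
G1 X51.790 Y195.011
G0 X68.171 Y129.097
M4 S393
G1 X163.060 Y81.158 F2053
G1 X183.132 Y52.060
M5

Since the viewBox matches the mm dimensions, user units are millimetres directly. The only transform is the Y-flip y_m = 219.615 − y_svg.

Shape 1 is a regular polygon drawn with `<polygon>`. Its stroke #008000 means score at S393, F2053. After flipping Y the toolpath is (51.790,195.011) → (45.614,194.860) → (42.395,200.133) → (45.352,205.557) → (51.528,205.708) → (54.747,200.435) → (51.790,195.011), returning to the start.

Shape 2 is a open polyline drawn with `<path>`. Its stroke #008000 means score at S393, F2053. After flipping Y the toolpath is (68.171,129.097) → (163.060,81.158) → (183.132,52.060).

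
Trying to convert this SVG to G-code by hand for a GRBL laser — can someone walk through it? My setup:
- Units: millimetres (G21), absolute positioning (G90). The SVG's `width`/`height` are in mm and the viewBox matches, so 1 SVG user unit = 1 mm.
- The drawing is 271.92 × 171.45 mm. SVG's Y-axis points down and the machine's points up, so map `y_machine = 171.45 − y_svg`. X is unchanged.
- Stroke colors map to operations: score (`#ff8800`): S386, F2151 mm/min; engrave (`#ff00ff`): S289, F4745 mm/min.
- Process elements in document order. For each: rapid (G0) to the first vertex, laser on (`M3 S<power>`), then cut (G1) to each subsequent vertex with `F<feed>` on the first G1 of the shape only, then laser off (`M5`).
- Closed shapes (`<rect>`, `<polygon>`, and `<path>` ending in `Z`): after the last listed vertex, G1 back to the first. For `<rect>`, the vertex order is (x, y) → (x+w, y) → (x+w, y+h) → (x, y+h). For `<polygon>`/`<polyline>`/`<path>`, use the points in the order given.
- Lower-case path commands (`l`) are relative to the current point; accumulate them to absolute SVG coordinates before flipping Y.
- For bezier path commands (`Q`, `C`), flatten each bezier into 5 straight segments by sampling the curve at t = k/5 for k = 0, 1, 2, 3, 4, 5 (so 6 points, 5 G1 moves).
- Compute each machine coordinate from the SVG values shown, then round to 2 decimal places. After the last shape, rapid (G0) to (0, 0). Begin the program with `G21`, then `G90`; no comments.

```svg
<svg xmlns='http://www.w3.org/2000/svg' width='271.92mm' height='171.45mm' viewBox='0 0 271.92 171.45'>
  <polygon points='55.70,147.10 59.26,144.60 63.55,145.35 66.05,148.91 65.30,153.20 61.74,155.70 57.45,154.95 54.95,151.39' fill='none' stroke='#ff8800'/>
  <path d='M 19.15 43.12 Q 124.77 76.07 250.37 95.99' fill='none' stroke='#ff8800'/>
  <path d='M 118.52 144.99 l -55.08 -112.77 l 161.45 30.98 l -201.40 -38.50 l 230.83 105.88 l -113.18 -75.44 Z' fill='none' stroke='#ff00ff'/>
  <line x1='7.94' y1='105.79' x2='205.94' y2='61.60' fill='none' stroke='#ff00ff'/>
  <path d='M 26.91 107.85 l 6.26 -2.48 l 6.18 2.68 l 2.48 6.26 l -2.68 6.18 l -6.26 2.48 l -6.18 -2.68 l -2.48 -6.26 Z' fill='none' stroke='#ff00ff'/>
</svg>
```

1 u = 1 mm; y_m = 171.45 − y.

[1] `<polygon>` regular polygon, #ff8800→score S386 F2151: (55.70,24.35) → (59.26,26.85) → (63.55,26.10) → (66.05,22.54) → (65.30,18.25) → (61.74,15.75) → (57.45,16.50) → (54.95,20.06) → (55.70,24.35) (closed)

[2] `<path>` quadratic bezier, #ff8800→score S386 F2151: (19.15,128.33) → (62.20,115.67) → (106.84,104.05) → (153.09,93.48) → (200.93,83.95) → (250.37,75.46)

[3] `<path>` closed polygon, #ff00ff→engrave S289 F4745: (118.52,26.46) → (63.44,139.23) → (224.89,108.25) → (23.49,146.75) → (254.32,40.87) → (141.14,116.31) → (118.52,26.46) (closed)

[4] `<line>` line segment, #ff00ff→engrave S289 F4745: (7.94,65.66) → (205.94,109.85)

[5] `<path>` regular polygon, #ff00ff→engrave S289 F4745: (26.91,63.60) → (33.17,66.08) → (39.35,63.40) → (41.83,57.14) → (39.15,50.96) → (32.89,48.48) → (26.71,51.16) → (24.23,57.42) → (26.91,63.60) (closed)

G21
G90
G0 X55.70 Y24.35
M3 S386
G1 X59.26 Y26.85 F2151
G1 X63.55 Y26.10
G1 X66.05 Y22.54
G1 X65.30 Y18.25
G1 X61.74 Y15.75
G1 X57.45 Y16.50
G1 X54.95 Y20.06
G1 X55.70 Y24.35
M5
G0 X19.15 Y128.33
M3 S386
G1 X62.20 Y115.67 F2151
G1 X106.84 Y104.05
G1 X153.09 Y93.48
G1 X200.93 Y83.95
G1 X250.37 Y75.46
M5
G0 X118.52 Y26.46
M3 S289
G1 X63.44 Y139.23 F4745
G1 X224.89 Y108.25
G1 X23.49 Y146.75
G1 X254.32 Y40.87
G1 X141.14 Y116.31
G1 X118.52 Y26.46
M5
G0 X7.94 Y65.66
M3 S289
G1 X205.94 Y109.85 F4745
M5
G0 X26.91 Y63.60
M3 S289
G1 X33.17 Y66.08 F4745
G1 X39.35 Y63.40
G1 X41.83 Y57.14
G1 X39.15 Y50.96
G1 X32.89 Y48.48
G1 X26.71 Y51.16
G1 X24.23 Y57.42
G1 X26.91 Y63.60
M5
G0 X0.00 Y0.00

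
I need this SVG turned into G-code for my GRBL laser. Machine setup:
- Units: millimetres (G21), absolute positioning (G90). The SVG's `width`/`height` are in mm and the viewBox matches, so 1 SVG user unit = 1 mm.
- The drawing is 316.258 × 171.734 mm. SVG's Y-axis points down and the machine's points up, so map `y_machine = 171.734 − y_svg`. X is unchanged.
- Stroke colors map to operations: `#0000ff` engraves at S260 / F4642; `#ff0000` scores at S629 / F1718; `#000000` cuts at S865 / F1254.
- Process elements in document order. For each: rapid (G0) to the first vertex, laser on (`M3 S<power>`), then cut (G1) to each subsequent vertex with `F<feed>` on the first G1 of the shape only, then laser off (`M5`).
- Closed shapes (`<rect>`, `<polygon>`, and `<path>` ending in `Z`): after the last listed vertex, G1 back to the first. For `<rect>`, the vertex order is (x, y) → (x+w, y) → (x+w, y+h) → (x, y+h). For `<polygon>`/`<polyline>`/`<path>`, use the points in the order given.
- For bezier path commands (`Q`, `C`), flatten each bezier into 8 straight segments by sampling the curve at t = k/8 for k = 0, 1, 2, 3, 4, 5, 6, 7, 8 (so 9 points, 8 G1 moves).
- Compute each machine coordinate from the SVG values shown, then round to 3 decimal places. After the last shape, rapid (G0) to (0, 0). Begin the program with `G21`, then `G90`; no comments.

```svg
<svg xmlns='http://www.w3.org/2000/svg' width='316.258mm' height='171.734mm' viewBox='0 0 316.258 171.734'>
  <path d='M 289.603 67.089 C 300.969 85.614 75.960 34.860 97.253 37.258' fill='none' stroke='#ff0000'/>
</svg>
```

1 u = 1 mm; y_m = 171.734 − y.

[1] `<path>` cubic bezier, #ff0000→score S629 F1718: (289.603,104.645) → (283.728,100.706) → (261.349,101.828) → (228.123,106.575) → (189.705,113.513) → (151.753,121.207) → (119.923,128.221) → (99.871,133.123) → (97.253,134.476)

G21
G90
G0 X289.603 Y104.645
M3 S629
G1 X283.728 Y100.706 F1718
G1 X261.349 Y101.828
G1 X228.123 Y106.575
G1 X189.705 Y113.513
G1 X151.753 Y121.207
G1 X119.923 Y128.221
G1 X99.871 Y133.123
G1 X97.253 Y134.476
M5
G0 X0.000 Y0.000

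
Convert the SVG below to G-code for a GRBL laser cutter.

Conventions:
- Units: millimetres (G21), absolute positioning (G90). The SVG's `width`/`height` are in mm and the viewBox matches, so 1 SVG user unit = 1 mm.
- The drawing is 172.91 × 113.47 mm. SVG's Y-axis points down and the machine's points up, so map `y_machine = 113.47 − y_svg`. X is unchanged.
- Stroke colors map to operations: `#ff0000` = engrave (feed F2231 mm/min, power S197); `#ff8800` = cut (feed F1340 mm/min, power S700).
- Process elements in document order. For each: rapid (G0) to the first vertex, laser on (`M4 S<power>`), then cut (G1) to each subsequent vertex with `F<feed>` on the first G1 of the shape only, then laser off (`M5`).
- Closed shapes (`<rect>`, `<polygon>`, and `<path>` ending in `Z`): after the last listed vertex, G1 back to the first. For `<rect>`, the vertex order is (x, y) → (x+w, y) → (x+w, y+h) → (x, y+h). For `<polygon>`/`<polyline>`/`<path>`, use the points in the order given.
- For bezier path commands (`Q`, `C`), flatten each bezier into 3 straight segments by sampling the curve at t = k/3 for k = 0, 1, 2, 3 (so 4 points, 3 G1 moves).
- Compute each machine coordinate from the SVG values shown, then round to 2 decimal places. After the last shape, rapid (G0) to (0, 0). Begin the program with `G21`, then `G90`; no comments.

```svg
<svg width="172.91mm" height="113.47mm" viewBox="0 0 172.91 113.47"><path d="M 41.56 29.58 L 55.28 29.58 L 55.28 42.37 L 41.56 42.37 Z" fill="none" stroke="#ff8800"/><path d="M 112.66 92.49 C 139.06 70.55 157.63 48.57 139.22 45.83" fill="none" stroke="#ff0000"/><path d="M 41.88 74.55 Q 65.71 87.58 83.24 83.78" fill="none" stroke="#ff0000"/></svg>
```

viewBox `0 0 172.91 113.47` with mm width/height → 1 unit = 1 mm. Flip: y_m = 113.47 − y_svg.

**Shape 1** — `<path>` rectangle, stroke `#ff8800` → cut (S700, F1340). Machine vertices: (41.56,83.89) → (55.28,83.89) → (55.28,71.10) → (41.56,71.10) → (41.56,83.89). Closed: final G1 returns to the first vertex.

**Shape 2** — `<path>` cubic bezier, stroke `#ff0000` → engrave (S197, F2231). Control points (SVG): P0=(112.66,92.49), P1=(139.06,70.55), P2=(157.63,48.57), P3=(139.22,45.83); sampled at t=k/3. Machine vertices: (112.66,20.98) → (135.37,42.22) → (146.38,59.20) → (139.22,67.64). Open path.

**Shape 3** — `<path>` quadratic bezier, stroke `#ff0000` → engrave (S197, F2231). Control points (SVG): P0=(41.88,74.55), P1=(65.71,87.58), P2=(83.24,83.78); sampled at t=k/3. Machine vertices: (41.88,38.92) → (57.07,32.10) → (70.85,29.03) → (83.24,29.69). Open path.

G21
G90
G0 X41.56 Y83.89
M4 S700
G1 X55.28 Y83.89 F1340
G1 X55.28 Y71.10
G1 X41.56 Y71.10
G1 X41.56 Y83.89
M5
G0 X112.66 Y20.98
M4 S197
G1 X135.37 Y42.22 F2231
G1 X146.38 Y59.20
G1 X139.22 Y67.64
M5
G0 X41.88 Y38.92
M4 S197
G1 X57.07 Y32.10 F2231
G1 X70.85 Y29.03
G1 X83.24 Y29.69
M5
G0 X0.00 Y0.00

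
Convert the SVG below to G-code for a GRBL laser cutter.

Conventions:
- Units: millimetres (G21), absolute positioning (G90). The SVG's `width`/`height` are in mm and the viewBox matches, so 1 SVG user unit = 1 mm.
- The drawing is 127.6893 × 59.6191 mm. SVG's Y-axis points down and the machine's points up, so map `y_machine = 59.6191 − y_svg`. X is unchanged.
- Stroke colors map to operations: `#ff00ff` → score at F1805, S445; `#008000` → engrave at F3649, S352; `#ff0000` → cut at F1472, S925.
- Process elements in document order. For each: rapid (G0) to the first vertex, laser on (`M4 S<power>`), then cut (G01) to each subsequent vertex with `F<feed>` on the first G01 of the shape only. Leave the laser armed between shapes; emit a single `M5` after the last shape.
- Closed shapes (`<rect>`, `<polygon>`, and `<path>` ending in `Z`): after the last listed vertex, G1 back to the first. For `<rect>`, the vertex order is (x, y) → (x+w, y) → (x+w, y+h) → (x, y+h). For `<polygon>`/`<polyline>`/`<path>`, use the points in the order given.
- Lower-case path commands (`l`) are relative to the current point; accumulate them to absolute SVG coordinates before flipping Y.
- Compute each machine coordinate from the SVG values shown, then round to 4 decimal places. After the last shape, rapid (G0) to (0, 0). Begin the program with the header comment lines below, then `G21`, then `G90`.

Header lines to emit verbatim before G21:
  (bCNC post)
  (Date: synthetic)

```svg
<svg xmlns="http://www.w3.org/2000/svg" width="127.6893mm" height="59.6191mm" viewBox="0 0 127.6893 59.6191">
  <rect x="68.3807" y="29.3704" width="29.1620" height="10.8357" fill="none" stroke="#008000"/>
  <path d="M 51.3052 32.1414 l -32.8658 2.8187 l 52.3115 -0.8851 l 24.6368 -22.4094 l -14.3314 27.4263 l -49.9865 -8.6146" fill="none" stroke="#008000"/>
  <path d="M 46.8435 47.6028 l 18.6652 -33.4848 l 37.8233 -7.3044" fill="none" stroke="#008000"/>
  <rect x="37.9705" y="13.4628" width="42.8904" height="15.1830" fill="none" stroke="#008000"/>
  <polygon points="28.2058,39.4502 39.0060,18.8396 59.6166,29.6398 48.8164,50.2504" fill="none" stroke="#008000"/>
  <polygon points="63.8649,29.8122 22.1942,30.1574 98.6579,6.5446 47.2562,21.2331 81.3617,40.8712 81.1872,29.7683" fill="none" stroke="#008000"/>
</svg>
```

(bCNC post)
(Date: synthetic)
G21
G90
G0 X68.3807 Y30.2487
M4 S352
G01 X97.5427 Y30.2487 F3649
G01 X97.5427 Y19.4130
G01 X68.3807 Y19.4130
G01 X68.3807 Y30.2487
G0 X51.3052 Y27.4777
M4 S352
G01 X18.4394 Y24.6590 F3649
G01 X70.7509 Y25.5441
G01 X95.3877 Y47.9535
G01 X81.0563 Y20.5272
G01 X31.0698 Y29.1418
G0 X46.8435 Y12.0163
M4 S352
G01 X65.5087 Y45.5011 F3649
G01 X103.3320 Y52.8055
G0 X37.9705 Y46.1563
M4 S352
G01 X80.8609 Y46.1563 F3649
G01 X80.8609 Y30.9733
G01 X37.9705 Y30.9733
G01 X37.9705 Y46.1563
G0 X28.2058 Y20.1689
M4 S352
G01 X39.0060 Y40.7795 F3649
G01 X59.6166 Y29.9793
G01 X48.8164 Y9.3687
G01 X28.2058 Y20.1689
G0 X63.8649 Y29.8069
M4 S352
G01 X22.1942 Y29.4617 F3649
G01 X98.6579 Y53.0745
G01 X47.2562 Y38.3860
G01 X81.3617 Y18.7479
G01 X81.1872 Y29.8508
G01 X63.8649 Y29.8069
M5
G0 X0.0000 Y0.0000

Since the viewBox matches the mm dimensions, user units are millimetres directly. The only transform is the Y-flip y_m = 59.6191 − y_svg.

Shape 1 is a rectangle drawn with `<rect>`. Its stroke #008000 means engrave at S352, F3649. After flipping Y the toolpath is (68.3807,30.2487) → (97.5427,30.2487) → (97.5427,19.4130) → (68.3807,19.4130) → (68.3807,30.2487), returning to the start.

Shape 2 is a open polyline drawn with `<path>`. Its stroke #008000 means engrave at S352, F3649. After flipping Y the toolpath is (51.3052,27.4777) → (18.4394,24.6590) → (70.7509,25.5441) → (95.3877,47.9535) → (81.0563,20.5272) → (31.0698,29.1418).

Shape 3 is a open polyline drawn with `<path>`. Its stroke #008000 means engrave at S352, F3649. After flipping Y the toolpath is (46.8435,12.0163) → (65.5087,45.5011) → (103.3320,52.8055).

Shape 4 is a rectangle drawn with `<rect>`. Its stroke #008000 means engrave at S352, F3649. After flipping Y the toolpath is (37.9705,46.1563) → (80.8609,46.1563) → (80.8609,30.9733) → (37.9705,30.9733) → (37.9705,46.1563), returning to the start.

Shape 5 is a regular polygon drawn with `<polygon>`. Its stroke #008000 means engrave at S352, F3649. After flipping Y the toolpath is (28.2058,20.1689) → (39.0060,40.7795) → (59.6166,29.9793) → (48.8164,9.3687) → (28.2058,20.1689), returning to the start.

Shape 6 is a closed polygon drawn with `<polygon>`. Its stroke #008000 means engrave at S352, F3649. After flipping Y the toolpath is (63.8649,29.8069) → (22.1942,29.4617) → (98.6579,53.0745) → (47.2562,38.3860) → (81.3617,18.7479) → (81.1872,29.8508) → (63.8649,29.8069), returning to the start.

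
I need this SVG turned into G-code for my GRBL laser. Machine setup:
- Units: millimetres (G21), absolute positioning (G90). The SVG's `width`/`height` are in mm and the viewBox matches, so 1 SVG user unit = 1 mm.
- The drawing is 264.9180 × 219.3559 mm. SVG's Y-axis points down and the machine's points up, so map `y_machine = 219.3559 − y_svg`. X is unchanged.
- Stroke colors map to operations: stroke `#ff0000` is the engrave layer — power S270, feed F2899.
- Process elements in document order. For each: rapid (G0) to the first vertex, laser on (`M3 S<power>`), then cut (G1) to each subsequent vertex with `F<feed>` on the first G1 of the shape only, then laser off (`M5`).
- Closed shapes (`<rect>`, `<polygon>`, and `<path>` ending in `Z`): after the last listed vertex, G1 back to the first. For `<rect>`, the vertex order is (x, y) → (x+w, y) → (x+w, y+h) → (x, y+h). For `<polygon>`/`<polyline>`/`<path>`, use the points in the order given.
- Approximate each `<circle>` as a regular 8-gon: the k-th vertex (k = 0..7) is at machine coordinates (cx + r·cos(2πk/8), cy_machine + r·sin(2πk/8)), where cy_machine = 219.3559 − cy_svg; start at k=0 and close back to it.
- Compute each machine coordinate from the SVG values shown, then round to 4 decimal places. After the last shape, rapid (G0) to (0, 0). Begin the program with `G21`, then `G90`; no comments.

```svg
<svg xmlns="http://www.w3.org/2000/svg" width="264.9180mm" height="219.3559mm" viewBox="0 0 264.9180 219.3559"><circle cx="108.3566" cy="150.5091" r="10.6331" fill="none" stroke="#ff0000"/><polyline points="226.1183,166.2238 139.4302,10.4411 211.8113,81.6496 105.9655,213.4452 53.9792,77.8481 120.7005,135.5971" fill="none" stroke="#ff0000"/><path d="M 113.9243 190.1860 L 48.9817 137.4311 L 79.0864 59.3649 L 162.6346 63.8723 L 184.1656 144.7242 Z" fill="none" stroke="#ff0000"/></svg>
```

G21
G90
G0 X118.9897 Y68.8468
M3 S270
G1 X115.8753 Y76.3655 F2899
G1 X108.3566 Y79.4799
G1 X100.8379 Y76.3655
G1 X97.7235 Y68.8468
G1 X100.8379 Y61.3281
G1 X108.3566 Y58.2137
G1 X115.8753 Y61.3281
G1 X118.9897 Y68.8468
M5
G0 X226.1183 Y53.1321
M3 S270
G1 X139.4302 Y208.9148 F2899
G1 X211.8113 Y137.7063
G1 X105.9655 Y5.9107
G1 X53.9792 Y141.5078
G1 X120.7005 Y83.7588
M5
G0 X113.9243 Y29.1699
M3 S270
G1 X48.9817 Y81.9248 F2899
G1 X79.0864 Y159.9910
G1 X162.6346 Y155.4836
G1 X184.1656 Y74.6317
G1 X113.9243 Y29.1699
M5
G0 X0.0000 Y0.0000

1 u = 1 mm; y_m = 219.3559 − y.

[1] `<circle>` circle, #ff0000→engrave S270 F2899: (118.9897,68.8468) → (115.8753,76.3655) → (108.3566,79.4799) → (100.8379,76.3655) → (97.7235,68.8468) → (100.8379,61.3281) → (108.3566,58.2137) → (115.8753,61.3281) → (118.9897,68.8468) (closed)

[2] `<polyline>` open polyline, #ff0000→engrave S270 F2899: (226.1183,53.1321) → (139.4302,208.9148) → (211.8113,137.7063) → (105.9655,5.9107) → (53.9792,141.5078) → (120.7005,83.7588)

[3] `<path>` regular polygon, #ff0000→engrave S270 F2899: (113.9243,29.1699) → (48.9817,81.9248) → (79.0864,159.9910) → (162.6346,155.4836) → (184.1656,74.6317) → (113.9243,29.1699) (closed)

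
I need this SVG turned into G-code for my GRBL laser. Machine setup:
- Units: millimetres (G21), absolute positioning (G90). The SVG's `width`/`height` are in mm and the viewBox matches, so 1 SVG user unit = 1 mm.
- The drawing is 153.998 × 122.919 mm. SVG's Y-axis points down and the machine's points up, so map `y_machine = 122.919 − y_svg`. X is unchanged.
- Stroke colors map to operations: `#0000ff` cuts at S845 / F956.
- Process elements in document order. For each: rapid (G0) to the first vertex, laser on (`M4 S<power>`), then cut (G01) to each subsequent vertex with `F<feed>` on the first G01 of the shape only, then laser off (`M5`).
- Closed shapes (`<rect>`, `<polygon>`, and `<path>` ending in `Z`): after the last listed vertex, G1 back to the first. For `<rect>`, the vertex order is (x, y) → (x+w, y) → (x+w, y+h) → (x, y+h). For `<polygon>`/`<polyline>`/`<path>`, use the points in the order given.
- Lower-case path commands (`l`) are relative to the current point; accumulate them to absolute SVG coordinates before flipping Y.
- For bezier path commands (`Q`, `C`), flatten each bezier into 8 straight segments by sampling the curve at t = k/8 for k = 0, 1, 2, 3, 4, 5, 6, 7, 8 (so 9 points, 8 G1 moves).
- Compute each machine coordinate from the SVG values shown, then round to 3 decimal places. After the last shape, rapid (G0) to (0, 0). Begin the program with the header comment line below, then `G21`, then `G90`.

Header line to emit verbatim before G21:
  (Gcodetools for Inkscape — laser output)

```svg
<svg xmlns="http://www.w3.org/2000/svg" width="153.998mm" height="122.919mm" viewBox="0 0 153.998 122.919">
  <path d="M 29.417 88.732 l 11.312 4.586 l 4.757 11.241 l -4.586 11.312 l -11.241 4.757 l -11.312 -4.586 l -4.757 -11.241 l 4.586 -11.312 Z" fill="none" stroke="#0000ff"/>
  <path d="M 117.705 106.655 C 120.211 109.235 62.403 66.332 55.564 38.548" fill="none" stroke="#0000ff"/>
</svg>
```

1 u = 1 mm; y_m = 122.919 − y.

[1] `<path>` regular polygon, #0000ff→cut S845 F956: (29.417,34.187) → (40.729,29.601) → (45.486,18.360) → (40.900,7.048) → (29.659,2.291) → (18.347,6.877) → (13.590,18.118) → (18.176,29.430) → (29.417,34.187) (closed)

[2] `<path>` cubic bezier, #0000ff→cut S845 F956: (117.705,16.264) → (116.035,17.310) → (110.014,21.910) → (100.948,29.354) → (90.139,38.931) → (78.892,49.931) → (68.511,61.645) → (60.300,73.362) → (55.564,84.371)

(Gcodetools for Inkscape — laser output)
G21
G90
G0 X29.417 Y34.187
M4 S845
G01 X40.729 Y29.601 F956
G01 X45.486 Y18.360
G01 X40.900 Y7.048
G01 X29.659 Y2.291
G01 X18.347 Y6.877
G01 X13.590 Y18.118
G01 X18.176 Y29.430
G01 X29.417 Y34.187
M5
G0 X117.705 Y16.264
M4 S845
G01 X116.035 Y17.310 F956
G01 X110.014 Y21.910
G01 X100.948 Y29.354
G01 X90.139 Y38.931
G01 X78.892 Y49.931
G01 X68.511 Y61.645
G01 X60.300 Y73.362
G01 X55.564 Y84.371
M5
G0 X0.000 Y0.000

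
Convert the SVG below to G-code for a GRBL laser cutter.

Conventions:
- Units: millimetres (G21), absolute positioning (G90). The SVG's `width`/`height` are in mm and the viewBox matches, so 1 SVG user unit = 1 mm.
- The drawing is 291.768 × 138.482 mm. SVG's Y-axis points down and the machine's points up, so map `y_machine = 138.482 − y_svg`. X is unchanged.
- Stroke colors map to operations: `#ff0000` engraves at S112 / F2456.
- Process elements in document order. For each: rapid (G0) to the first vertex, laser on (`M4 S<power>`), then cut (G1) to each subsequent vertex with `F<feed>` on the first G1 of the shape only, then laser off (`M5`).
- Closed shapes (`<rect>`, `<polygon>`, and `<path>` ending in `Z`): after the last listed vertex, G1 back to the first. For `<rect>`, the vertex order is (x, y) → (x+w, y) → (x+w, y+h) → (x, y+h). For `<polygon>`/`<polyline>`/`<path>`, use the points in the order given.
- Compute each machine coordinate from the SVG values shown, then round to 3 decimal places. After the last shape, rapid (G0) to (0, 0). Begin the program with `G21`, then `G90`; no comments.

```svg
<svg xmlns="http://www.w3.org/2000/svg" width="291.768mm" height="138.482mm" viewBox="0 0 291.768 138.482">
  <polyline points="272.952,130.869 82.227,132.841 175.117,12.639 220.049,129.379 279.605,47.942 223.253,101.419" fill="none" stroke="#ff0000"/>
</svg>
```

Since the viewBox matches the mm dimensions, user units are millimetres directly. The only transform is the Y-flip y_m = 138.482 − y_svg.

Shape 1 is a open polyline drawn with `<polyline>`. Its stroke #ff0000 means engrave at S112, F2456. After flipping Y the toolpath is (272.952,7.613) → (82.227,5.641) → (175.117,125.843) → (220.049,9.103) → (279.605,90.540) → (223.253,37.063).

G21
G90
G0 X272.952 Y7.613
M4 S112
G1 X82.227 Y5.641 F2456
G1 X175.117 Y125.843
G1 X220.049 Y9.103
G1 X279.605 Y90.540
G1 X223.253 Y37.063
M5
G0 X0.000 Y0.000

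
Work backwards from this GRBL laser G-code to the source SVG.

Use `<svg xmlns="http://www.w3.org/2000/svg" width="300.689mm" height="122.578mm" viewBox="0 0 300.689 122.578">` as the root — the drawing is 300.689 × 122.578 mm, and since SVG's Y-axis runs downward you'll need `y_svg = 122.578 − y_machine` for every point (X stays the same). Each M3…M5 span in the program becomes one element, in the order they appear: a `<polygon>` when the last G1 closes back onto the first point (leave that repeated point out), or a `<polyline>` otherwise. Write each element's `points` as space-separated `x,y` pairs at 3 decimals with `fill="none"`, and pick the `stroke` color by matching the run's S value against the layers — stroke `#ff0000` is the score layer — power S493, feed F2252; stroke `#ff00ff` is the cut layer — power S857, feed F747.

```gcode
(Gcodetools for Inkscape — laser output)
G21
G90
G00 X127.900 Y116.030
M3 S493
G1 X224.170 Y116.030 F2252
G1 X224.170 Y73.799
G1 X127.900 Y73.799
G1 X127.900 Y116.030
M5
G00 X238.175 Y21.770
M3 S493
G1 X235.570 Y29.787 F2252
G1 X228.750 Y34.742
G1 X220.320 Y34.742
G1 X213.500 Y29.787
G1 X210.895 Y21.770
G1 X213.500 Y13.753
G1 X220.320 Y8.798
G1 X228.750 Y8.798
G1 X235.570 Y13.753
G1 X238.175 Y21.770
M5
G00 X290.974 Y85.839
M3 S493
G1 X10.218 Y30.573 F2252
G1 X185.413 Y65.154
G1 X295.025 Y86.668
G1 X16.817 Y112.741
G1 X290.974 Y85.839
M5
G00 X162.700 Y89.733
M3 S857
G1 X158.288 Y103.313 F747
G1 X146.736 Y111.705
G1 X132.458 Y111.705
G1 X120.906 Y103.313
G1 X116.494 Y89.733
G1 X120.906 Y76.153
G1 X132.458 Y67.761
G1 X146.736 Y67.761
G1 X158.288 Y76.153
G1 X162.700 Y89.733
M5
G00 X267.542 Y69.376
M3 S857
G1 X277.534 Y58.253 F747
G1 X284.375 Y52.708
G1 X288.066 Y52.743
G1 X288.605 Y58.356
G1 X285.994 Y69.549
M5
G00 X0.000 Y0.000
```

<svg xmlns="http://www.w3.org/2000/svg" width="300.689mm" height="122.578mm" viewBox="0 0 300.689 122.578">
  <polygon points="127.900,6.548 224.170,6.548 224.170,48.779 127.900,48.779" fill="none" stroke="#ff0000"/>
  <polygon points="238.175,100.808 235.570,92.791 228.750,87.836 220.320,87.836 213.500,92.791 210.895,100.808 213.500,108.825 220.320,113.780 228.750,113.780 235.570,108.825" fill="none" stroke="#ff0000"/>
  <polygon points="290.974,36.739 10.218,92.005 185.413,57.424 295.025,35.910 16.817,9.837" fill="none" stroke="#ff0000"/>
  <polygon points="162.700,32.845 158.288,19.265 146.736,10.873 132.458,10.873 120.906,19.265 116.494,32.845 120.906,46.425 132.458,54.817 146.736,54.817 158.288,46.425" fill="none" stroke="#ff00ff"/>
  <polyline points="267.542,53.202 277.534,64.325 284.375,69.870 288.066,69.835 288.605,64.222 285.994,53.029" fill="none" stroke="#ff00ff"/>
</svg>

Each laser-on run becomes one SVG element. Flip Y back into SVG space with y_svg = 122.578 − y_machine.

Run 1: S493 ⇒ score layer `#ff0000`. The run returns to its start, so emit a `<polygon>` with points (Y-flipped): 127.900,6.548 224.170,6.548 224.170,48.779 127.900,48.779.

Run 2: power S493 maps to stroke `#ff0000` (score). The run returns to its start, so emit a `<polygon>` with points (Y-flipped): 238.175,100.808 235.570,92.791 228.750,87.836 220.320,87.836 213.500,92.791 210.895,100.808 213.500,108.825 220.320,113.780 228.750,113.780 235.570,108.825.

Run 3: S493 ⇒ score layer `#ff0000`. The run returns to its start, so emit a `<polygon>` with points (Y-flipped): 290.974,36.739 10.218,92.005 185.413,57.424 295.025,35.910 16.817,9.837.

Run 4: the run's S857 means `#ff00ff` (cut). The run returns to its start, so emit a `<polygon>` with points (Y-flipped): 162.700,32.845 158.288,19.265 146.736,10.873 132.458,10.873 120.906,19.265 116.494,32.845 120.906,46.425 132.458,54.817 146.736,54.817 158.288,46.425.

Run 5: S857 ⇒ cut layer `#ff00ff`. The run is open, so emit a `<polyline>` with points (Y-flipped): 267.542,53.202 277.534,64.325 284.375,69.870 288.066,69.835 288.605,64.222 285.994,53.029.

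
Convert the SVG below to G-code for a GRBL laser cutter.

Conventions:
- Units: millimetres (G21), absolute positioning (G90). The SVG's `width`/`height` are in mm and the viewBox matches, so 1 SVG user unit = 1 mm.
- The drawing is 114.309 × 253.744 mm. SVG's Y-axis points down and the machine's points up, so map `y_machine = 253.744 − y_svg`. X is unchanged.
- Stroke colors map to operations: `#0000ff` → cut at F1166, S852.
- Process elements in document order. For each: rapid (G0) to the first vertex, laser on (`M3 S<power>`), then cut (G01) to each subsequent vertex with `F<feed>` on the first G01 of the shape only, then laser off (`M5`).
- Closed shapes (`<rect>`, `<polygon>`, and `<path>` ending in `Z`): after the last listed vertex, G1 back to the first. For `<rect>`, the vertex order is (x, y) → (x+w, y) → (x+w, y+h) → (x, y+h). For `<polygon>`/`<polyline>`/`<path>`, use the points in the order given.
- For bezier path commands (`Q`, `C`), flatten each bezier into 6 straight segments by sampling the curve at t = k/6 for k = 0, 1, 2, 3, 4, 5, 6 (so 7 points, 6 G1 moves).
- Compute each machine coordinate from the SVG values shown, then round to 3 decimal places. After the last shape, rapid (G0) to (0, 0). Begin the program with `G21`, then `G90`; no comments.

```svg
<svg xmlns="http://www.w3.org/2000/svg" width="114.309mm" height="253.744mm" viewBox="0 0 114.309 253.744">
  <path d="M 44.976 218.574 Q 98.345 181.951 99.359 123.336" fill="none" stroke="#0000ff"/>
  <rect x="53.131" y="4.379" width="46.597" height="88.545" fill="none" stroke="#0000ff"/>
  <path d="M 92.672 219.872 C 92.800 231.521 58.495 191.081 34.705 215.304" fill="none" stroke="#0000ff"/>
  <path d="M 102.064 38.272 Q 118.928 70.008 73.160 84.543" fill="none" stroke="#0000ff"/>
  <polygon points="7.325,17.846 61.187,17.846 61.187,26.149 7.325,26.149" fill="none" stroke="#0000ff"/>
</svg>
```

G21
G90
G0 X44.976 Y35.170
M3 S852
G01 X61.311 Y47.989 F1166
G01 X74.738 Y62.029
G01 X85.256 Y77.291
G01 X92.866 Y93.775
G01 X97.567 Y111.481
G01 X99.359 Y130.408
M5
G0 X53.131 Y249.365
M3 S852
G01 X99.728 Y249.365 F1166
G01 X99.728 Y160.820
G01 X53.131 Y160.820
G01 X53.131 Y249.365
M5
G0 X92.672 Y33.872
M3 S852
G01 X90.075 Y31.848 F1166
G01 X82.987 Y35.262
G01 X72.658 Y40.871
G01 X60.335 Y45.433
G01 X47.268 Y45.703
G01 X34.705 Y38.440
M5
G0 X102.064 Y215.472
M3 S852
G01 X105.946 Y205.371 F1166
G01 X106.348 Y196.226
G01 X103.270 Y188.036
G01 X96.713 Y180.802
G01 X86.676 Y174.524
G01 X73.160 Y169.201
M5
G0 X7.325 Y235.898
M3 S852
G01 X61.187 Y235.898 F1166
G01 X61.187 Y227.595
G01 X7.325 Y227.595
G01 X7.325 Y235.898
M5
G0 X0.000 Y0.000

1 u = 1 mm; y_m = 253.744 − y.

[1] `<path>` quadratic bezier, #0000ff→cut S852 F1166: (44.976,35.170) → (61.311,47.989) → (74.738,62.029) → (85.256,77.291) → (92.866,93.775) → (97.567,111.481) → (99.359,130.408)

[2] `<rect>` rectangle, #0000ff→cut S852 F1166: (53.131,249.365) → (99.728,249.365) → (99.728,160.820) → (53.131,160.820) → (53.131,249.365) (closed)

[3] `<path>` cubic bezier, #0000ff→cut S852 F1166: (92.672,33.872) → (90.075,31.848) → (82.987,35.262) → (72.658,40.871) → (60.335,45.433) → (47.268,45.703) → (34.705,38.440)

[4] `<path>` quadratic bezier, #0000ff→cut S852 F1166: (102.064,215.472) → (105.946,205.371) → (106.348,196.226) → (103.270,188.036) → (96.713,180.802) → (86.676,174.524) → (73.160,169.201)

[5] `<polygon>` rectangle, #0000ff→cut S852 F1166: (7.325,235.898) → (61.187,235.898) → (61.187,227.595) → (7.325,227.595) → (7.325,235.898) (closed)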